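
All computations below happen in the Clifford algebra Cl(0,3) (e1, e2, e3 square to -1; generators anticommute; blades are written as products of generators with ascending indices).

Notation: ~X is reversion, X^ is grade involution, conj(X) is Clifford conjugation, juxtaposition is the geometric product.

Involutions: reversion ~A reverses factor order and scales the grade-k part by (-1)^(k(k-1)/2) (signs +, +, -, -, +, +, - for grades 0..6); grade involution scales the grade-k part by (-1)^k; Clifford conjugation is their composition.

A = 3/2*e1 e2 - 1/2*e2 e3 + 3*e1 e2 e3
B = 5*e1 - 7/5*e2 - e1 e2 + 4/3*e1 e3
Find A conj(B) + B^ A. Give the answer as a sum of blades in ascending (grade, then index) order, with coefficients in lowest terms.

first term: -3/2 - 21/10*e1 - 23/2*e2 - 37/10*e3 - 2/3*e1 e2 + 37/10*e1 e3 + 13*e2 e3 + 5/2*e1 e2 e3
second term: 3/2 + 21/10*e1 + 23/2*e2 + 37/10*e3 - 2/3*e1 e2 + 37/10*e1 e3 + 13*e2 e3 + 5/2*e1 e2 e3
Answer: -4/3*e1 e2 + 37/5*e1 e3 + 26*e2 e3 + 5*e1 e2 e3


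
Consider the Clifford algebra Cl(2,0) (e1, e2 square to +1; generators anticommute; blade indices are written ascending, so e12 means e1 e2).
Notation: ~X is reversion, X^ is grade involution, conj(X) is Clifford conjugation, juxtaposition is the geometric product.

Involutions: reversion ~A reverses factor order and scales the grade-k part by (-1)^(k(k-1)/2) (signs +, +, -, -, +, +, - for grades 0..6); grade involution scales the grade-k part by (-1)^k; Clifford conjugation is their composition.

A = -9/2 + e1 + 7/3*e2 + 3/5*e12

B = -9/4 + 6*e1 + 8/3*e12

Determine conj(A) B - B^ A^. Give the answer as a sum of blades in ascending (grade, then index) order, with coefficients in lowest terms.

first term: 229/40 - 667/36*e1 + 371/60*e2 + 67/20*e12
second term: 581/40 + 829/36*e1 + 259/60*e2 + 13/20*e12
Answer: -44/5 - 374/9*e1 + 28/15*e2 + 27/10*e12


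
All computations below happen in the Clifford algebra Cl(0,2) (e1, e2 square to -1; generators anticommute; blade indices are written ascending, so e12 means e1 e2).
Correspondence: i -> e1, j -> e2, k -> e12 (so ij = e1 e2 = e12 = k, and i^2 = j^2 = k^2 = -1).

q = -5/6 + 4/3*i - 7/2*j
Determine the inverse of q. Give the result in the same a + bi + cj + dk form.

In blades: q = -5/6 + 4/3*e1 - 7/2*e2.
With qbar = -5/6 - 4/3*e1 + 7/2*e2 (scalar fixed, mapped units negated), q qbar = 265/18 (the sum of squared coefficients), so q^-1 = qbar / (265/18) = -3/53 - 24/265*e1 + 63/265*e2; translating back:
Answer: -3/53 - 24/265*i + 63/265*j


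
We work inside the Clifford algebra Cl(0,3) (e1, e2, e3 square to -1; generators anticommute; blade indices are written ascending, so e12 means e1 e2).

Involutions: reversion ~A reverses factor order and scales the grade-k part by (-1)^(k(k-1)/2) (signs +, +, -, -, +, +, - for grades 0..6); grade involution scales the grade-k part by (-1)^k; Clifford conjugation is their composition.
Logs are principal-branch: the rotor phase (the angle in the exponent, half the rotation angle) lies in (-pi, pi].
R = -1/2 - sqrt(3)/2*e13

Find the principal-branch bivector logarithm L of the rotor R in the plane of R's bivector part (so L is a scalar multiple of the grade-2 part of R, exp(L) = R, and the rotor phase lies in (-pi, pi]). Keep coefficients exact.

The scalar part of R is -1/2, so the principal-branch rotor phase is pinned; divide the bivector part by its sine to get the unit plane — L is the phase times that plane.
Concretely: cos(phase) = -1/2 gives phase = ±2*pi/3, and since phase/sin(phase) is even the sign is immaterial: L = (phase/sin(phase)) * <R>_2 = (4*sqrt(3)*pi/9) * <R>_2.
Answer: -2*pi/3*e13


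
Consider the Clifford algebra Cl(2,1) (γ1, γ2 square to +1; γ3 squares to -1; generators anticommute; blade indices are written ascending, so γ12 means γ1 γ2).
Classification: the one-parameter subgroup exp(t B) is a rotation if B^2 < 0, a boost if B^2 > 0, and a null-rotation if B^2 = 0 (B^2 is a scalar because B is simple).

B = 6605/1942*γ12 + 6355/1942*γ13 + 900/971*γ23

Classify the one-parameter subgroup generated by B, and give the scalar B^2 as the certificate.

B^2 term by term: the squares give (6605/1942)^2*(γ12)^2 + (6355/1942)^2*(γ13)^2 + (900/971)^2*(γ23)^2 = 43626025/3771364*(-1) + 40386025/3771364*(+1) + 810000/942841*(+1) = 0 (each basis 2-blade squares to minus the product of its generators' squares); cross terms between blades sharing an index anticommute and cancel. So B^2 = 0.
Answer: null-rotation, certificate B^2 = 0. Note: conjugating B changes its blade decomposition but never the scalar B^2 = 0, whose sign settles the classification.


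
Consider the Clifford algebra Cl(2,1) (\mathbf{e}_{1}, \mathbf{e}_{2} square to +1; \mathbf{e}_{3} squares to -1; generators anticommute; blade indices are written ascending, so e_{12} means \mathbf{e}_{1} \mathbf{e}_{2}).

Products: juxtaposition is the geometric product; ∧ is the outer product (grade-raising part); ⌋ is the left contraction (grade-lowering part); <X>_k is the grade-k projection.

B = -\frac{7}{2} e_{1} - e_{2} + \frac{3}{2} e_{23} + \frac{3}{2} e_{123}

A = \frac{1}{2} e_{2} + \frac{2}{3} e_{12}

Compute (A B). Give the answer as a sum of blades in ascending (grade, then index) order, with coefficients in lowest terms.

step 1: -\frac{1}{2} - \frac{2}{3} e_{1} + \frac{7}{3} e_{2} - \frac{1}{4} e_{3} + \frac{7}{4} e_{12} + \frac{1}{4} e_{13}
Answer: -\frac{1}{2} - \frac{2}{3} e_{1} + \frac{7}{3} e_{2} - \frac{1}{4} e_{3} + \frac{7}{4} e_{12} + \frac{1}{4} e_{13}


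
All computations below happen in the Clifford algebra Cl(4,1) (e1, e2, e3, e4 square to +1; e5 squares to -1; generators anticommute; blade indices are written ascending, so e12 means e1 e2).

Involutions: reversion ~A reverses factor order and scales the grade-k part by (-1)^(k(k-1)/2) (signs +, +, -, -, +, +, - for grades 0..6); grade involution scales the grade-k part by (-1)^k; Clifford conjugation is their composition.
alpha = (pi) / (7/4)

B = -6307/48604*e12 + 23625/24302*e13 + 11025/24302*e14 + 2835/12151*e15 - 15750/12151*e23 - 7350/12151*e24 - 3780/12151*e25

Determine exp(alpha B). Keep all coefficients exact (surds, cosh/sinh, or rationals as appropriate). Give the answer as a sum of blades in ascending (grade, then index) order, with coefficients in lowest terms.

B^2 term by term: the squares give (-6307/48604)^2*(e12)^2 + (23625/24302)^2*(e13)^2 + (11025/24302)^2*(e14)^2 + (2835/12151)^2*(e15)^2 + (-15750/12151)^2*(e23)^2 + (-7350/12151)^2*(e24)^2 + (-3780/12151)^2*(e25)^2 = 39778249/2362348816*(-1) + 558140625/590587204*(-1) + 121550625/590587204*(-1) + 8037225/147646801*(+1) + 248062500/147646801*(-1) + 54022500/147646801*(-1) + 14288400/147646801*(+1) = -49/16 (each basis 2-blade squares to minus the product of its generators' squares); cross terms between blades sharing an index anticommute and cancel; the commuting (index-disjoint) pairs give grade-4 terms 2*c*c'*(blade product), which cancel blade by blade — e1234: 173643750/147646801 - 173643750/147646801 = 0; e1235: 89302500/147646801 - 89302500/147646801 = 0; e1245: 41674500/147646801 - 41674500/147646801 = 0 — confirming B is simple. So B^2 = -49/16.
B^2 = -49/16 — the negative square puts this in the circular regime; l = 7/4, alpha*l = pi, so exp(alpha B) = cos(pi) + (sin(pi)/(7/4))*B = -1 + (0)*B.
Answer: -1


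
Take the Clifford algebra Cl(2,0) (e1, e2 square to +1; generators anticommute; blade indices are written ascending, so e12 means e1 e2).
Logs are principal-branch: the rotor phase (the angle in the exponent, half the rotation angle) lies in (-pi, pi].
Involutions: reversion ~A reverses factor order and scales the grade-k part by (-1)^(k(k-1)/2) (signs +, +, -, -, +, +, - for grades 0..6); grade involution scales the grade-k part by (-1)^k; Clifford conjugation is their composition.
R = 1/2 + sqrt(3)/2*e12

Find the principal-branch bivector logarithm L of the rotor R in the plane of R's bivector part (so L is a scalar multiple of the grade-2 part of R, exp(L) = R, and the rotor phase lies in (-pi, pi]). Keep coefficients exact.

The scalar part of R is 1/2, and that scalar determines the rotor phase on the principal branch; recovering the unit plane as bivector-part over sine of the phase gives L = phase * plane.
Concretely: cos(phase) = 1/2 gives phase = ±pi/3, and since phase/sin(phase) is even the sign is immaterial: L = (phase/sin(phase)) * <R>_2 = (2*sqrt(3)*pi/9) * <R>_2.
Answer: pi/3*e12


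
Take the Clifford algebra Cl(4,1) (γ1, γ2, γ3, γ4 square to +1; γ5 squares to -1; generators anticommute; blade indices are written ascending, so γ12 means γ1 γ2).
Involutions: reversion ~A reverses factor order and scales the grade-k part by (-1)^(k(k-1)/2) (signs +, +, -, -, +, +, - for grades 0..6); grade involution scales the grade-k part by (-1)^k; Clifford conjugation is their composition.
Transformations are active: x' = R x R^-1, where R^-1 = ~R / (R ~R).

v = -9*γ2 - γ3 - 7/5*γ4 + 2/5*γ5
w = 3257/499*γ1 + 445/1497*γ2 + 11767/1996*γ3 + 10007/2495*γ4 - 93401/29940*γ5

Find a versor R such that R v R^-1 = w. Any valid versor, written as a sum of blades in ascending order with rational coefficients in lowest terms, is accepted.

The midline construction: v and w both square to 419/5, so reflecting in their sum 3257/499*γ1 - 13028/1497*γ2 + 9771/1996*γ3 + 6514/2495*γ4 - 16285/5988*γ5 exchanges them.
Answer: 3257/499*γ1 - 13028/1497*γ2 + 9771/1996*γ3 + 6514/2495*γ4 - 16285/5988*γ5


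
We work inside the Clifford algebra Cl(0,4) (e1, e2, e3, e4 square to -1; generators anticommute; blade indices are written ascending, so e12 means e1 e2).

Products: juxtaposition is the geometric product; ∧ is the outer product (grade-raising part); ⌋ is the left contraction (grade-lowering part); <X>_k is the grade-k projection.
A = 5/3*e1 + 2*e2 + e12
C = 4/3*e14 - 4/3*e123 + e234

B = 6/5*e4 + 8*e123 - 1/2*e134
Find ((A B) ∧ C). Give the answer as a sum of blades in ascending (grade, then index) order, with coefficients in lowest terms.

step 1: -8*e3 + 16*e13 + 2*e14 - 40/3*e23 + 12/5*e24 + 5/6*e34 + 6/5*e124 - 1/2*e234 + e1234
step 2: 32/3*e134 - 160/9*e1234
Answer: 32/3*e134 - 160/9*e1234


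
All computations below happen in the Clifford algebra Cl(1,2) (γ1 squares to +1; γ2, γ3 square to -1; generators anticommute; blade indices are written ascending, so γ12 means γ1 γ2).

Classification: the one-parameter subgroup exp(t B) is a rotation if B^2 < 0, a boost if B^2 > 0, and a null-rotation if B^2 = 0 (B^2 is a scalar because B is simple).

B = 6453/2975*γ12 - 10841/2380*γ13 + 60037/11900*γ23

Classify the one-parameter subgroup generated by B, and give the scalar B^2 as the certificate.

B^2 term by term: the squares give (6453/2975)^2*(γ12)^2 + (-10841/2380)^2*(γ13)^2 + (60037/11900)^2*(γ23)^2 = 41641209/8850625*(+1) + 117527281/5664400*(+1) + 3604441369/141610000*(-1) = 0 (each basis 2-blade squares to minus the product of its generators' squares); cross terms between blades sharing an index anticommute and cancel. So B^2 = 0.
Answer: null-rotation, certificate B^2 = 0. Check the certificate: B^2 = 0, and that sign is decisive whatever form B takes.


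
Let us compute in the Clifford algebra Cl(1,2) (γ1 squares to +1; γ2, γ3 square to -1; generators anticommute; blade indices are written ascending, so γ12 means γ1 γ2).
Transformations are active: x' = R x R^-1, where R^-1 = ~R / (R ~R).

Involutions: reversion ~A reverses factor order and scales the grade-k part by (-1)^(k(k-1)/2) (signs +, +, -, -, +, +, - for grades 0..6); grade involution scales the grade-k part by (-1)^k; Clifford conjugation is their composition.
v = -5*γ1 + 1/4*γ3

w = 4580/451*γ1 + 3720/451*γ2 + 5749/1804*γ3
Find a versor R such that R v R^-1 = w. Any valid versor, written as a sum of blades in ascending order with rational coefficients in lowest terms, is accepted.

The midline construction: v and w both square to 399/16, so reflecting in their sum 2325/451*γ1 + 3720/451*γ2 + 1550/451*γ3 exchanges them.
Answer: 2325/451*γ1 + 3720/451*γ2 + 1550/451*γ3


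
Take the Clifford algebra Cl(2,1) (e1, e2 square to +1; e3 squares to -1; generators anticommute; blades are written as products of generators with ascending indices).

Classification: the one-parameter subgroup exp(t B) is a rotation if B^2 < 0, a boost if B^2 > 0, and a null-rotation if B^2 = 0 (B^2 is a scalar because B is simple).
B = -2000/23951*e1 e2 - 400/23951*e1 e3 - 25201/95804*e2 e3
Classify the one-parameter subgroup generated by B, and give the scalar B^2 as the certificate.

B^2 term by term: the squares give (-2000/23951)^2*(e1 e2)^2 + (-400/23951)^2*(e1 e3)^2 + (-25201/95804)^2*(e2 e3)^2 = 4000000/573650401*(-1) + 160000/573650401*(+1) + 635090401/9178406416*(+1) = 1/16 (each basis 2-blade squares to minus the product of its generators' squares); cross terms between blades sharing an index anticommute and cancel. So B^2 = 1/16.
Answer: boost, certificate B^2 = 1/16. Key observation: B^2 = 1/16 is a conjugation invariant, so its sign decides the class regardless of the surface form of B.


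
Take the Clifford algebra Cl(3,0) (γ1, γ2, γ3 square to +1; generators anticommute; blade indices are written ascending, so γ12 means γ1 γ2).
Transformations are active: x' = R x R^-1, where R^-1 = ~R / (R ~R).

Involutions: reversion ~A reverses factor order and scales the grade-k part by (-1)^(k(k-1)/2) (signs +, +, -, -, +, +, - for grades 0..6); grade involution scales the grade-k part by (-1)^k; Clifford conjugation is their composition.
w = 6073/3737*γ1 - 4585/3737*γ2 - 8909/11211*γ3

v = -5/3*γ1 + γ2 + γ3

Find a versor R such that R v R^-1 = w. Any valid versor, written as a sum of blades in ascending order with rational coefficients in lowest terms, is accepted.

Equal squares first: v^2 = w^2 = 43/9. Then v + w = -466/11211*γ1 - 848/3737*γ2 + 2302/11211*γ3 is a versor taking v to w, provided it is invertible.
Answer: -466/11211*γ1 - 848/3737*γ2 + 2302/11211*γ3


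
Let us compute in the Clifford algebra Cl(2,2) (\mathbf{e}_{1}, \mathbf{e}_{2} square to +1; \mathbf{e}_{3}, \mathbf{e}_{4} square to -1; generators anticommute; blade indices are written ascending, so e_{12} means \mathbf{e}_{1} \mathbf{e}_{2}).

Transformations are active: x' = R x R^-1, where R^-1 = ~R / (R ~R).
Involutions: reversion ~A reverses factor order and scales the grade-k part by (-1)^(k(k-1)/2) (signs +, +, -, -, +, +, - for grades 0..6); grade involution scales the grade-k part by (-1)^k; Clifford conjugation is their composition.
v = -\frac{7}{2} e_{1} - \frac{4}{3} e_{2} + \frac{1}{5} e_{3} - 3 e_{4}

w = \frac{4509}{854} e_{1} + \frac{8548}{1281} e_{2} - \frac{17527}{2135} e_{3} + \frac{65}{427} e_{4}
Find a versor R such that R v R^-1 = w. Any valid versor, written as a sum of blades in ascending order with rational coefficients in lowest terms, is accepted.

Equal squares first: v^2 = w^2 = \frac{4489}{900}. Then v + w = \frac{760}{427} e_{1} + \frac{2280}{427} e_{2} - \frac{3420}{427} e_{3} - \frac{1216}{427} e_{4} is a versor taking v to w, provided it is invertible.
Answer: \frac{760}{427} e_{1} + \frac{2280}{427} e_{2} - \frac{3420}{427} e_{3} - \frac{1216}{427} e_{4}


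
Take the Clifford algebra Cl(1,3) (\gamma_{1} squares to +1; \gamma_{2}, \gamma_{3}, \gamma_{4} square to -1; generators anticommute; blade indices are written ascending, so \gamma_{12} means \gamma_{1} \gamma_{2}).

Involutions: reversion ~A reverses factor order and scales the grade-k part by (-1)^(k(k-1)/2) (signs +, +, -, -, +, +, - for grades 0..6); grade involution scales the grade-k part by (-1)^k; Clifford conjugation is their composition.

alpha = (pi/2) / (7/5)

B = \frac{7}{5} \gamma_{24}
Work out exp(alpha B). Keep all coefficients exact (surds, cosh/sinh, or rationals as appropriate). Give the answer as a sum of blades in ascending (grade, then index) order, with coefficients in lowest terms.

B^2 = (\frac{7}{5})^2*(\gamma_{24})^2 = \frac{49}{25}*(-1) = -\frac{49}{25} (a basis 2-blade squares to minus the product of its generators' squares).
B^2 = -\frac{49}{25} — the negative square puts this in the circular regime; l = \frac{7}{5}, alpha*l = \frac{\pi}{2}, so exp(alpha B) = cos(\frac{\pi}{2}) + (sin(\frac{\pi}{2})/(\frac{7}{5}))*B = 0 + (\frac{5}{7})*B.
Answer: \gamma_{24}


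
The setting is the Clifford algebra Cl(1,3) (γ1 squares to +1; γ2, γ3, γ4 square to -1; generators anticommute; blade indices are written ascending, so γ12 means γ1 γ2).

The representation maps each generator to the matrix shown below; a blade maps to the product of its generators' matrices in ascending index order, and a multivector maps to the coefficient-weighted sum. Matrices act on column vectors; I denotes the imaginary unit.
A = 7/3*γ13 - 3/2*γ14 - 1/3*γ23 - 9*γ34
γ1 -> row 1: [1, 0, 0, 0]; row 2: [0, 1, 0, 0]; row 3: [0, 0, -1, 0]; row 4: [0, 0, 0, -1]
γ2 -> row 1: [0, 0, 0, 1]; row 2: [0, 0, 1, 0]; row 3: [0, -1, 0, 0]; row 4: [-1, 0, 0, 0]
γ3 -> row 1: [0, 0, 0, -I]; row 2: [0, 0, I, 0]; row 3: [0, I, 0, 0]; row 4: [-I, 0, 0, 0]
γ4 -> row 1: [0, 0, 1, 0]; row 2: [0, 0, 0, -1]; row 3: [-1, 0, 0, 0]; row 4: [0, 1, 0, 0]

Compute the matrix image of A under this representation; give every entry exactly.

Bivector images (products of the table entries): rho(γ13) = rho(γ1)rho(γ3) = row 1: [0, 0, 0, -I]; row 2: [0, 0, I, 0]; row 3: [0, -I, 0, 0]; row 4: [I, 0, 0, 0]; rho(γ14) = rho(γ1)rho(γ4) = row 1: [0, 0, 1, 0]; row 2: [0, 0, 0, -1]; row 3: [1, 0, 0, 0]; row 4: [0, -1, 0, 0]; rho(γ23) = rho(γ2)rho(γ3) = row 1: [-I, 0, 0, 0]; row 2: [0, I, 0, 0]; row 3: [0, 0, -I, 0]; row 4: [0, 0, 0, I]; rho(γ34) = rho(γ3)rho(γ4) = row 1: [0, -I, 0, 0]; row 2: [-I, 0, 0, 0]; row 3: [0, 0, 0, -I]; row 4: [0, 0, -I, 0].
M = (7/3)*rho(γ13) + (-3/2)*rho(γ14) + (-1/3)*rho(γ23) + (-9)*rho(γ34), summed entrywise:
Answer: row 1: [I/3, 9*I, -3/2, -7*I/3]; row 2: [9*I, -I/3, 7*I/3, 3/2]; row 3: [-3/2, -7*I/3, I/3, 9*I]; row 4: [7*I/3, 3/2, 9*I, -I/3]


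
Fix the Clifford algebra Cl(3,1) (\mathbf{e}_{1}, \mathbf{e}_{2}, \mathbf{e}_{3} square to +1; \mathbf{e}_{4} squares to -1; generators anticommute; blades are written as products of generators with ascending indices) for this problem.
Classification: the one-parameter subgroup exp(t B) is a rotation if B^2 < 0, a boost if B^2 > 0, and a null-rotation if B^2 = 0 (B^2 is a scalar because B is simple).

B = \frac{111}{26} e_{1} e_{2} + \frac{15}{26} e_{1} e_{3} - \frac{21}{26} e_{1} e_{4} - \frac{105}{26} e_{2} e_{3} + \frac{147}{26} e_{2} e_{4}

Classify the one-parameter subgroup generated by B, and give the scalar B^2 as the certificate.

B^2 term by term: the squares give (\frac{111}{26})^2*(e_{1} e_{2})^2 + (\frac{15}{26})^2*(e_{1} e_{3})^2 + (-\frac{21}{26})^2*(e_{1} e_{4})^2 + (-\frac{105}{26})^2*(e_{2} e_{3})^2 + (\frac{147}{26})^2*(e_{2} e_{4})^2 = \frac{12321}{676}*(-1) + \frac{225}{676}*(-1) + \frac{441}{676}*(+1) + \frac{11025}{676}*(-1) + \frac{21609}{676}*(+1) = -\frac{9}{4} (each basis 2-blade squares to minus the product of its generators' squares); cross terms between blades sharing an index anticommute and cancel; the commuting (index-disjoint) pairs give grade-4 terms 2*c*c'*(blade product), which cancel blade by blade — e_{1} e_{2} e_{3} e_{4}: -\frac{2205}{338} + \frac{2205}{338} = 0 — confirming B is simple. So B^2 = -\frac{9}{4}.
Answer: rotation, certificate B^2 = -\frac{9}{4}. B^2 = -\frac{9}{4} is basis-independent, so its sign is the whole story.


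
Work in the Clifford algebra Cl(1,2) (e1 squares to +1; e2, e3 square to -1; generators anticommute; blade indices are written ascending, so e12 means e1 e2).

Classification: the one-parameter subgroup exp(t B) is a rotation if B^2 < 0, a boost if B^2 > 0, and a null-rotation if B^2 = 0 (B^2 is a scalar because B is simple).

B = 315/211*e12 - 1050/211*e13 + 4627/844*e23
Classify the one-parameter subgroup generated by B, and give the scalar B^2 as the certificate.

B^2 term by term: the squares give (315/211)^2*(e12)^2 + (-1050/211)^2*(e13)^2 + (4627/844)^2*(e23)^2 = 99225/44521*(+1) + 1102500/44521*(+1) + 21409129/712336*(-1) = -49/16 (each basis 2-blade squares to minus the product of its generators' squares); cross terms between blades sharing an index anticommute and cancel. So B^2 = -49/16.
Answer: rotation, certificate B^2 = -49/16. Certificate logic: -49/16 is a conjugation-invariant scalar, so its sign fixes rotation versus boost versus null-rotation outright.


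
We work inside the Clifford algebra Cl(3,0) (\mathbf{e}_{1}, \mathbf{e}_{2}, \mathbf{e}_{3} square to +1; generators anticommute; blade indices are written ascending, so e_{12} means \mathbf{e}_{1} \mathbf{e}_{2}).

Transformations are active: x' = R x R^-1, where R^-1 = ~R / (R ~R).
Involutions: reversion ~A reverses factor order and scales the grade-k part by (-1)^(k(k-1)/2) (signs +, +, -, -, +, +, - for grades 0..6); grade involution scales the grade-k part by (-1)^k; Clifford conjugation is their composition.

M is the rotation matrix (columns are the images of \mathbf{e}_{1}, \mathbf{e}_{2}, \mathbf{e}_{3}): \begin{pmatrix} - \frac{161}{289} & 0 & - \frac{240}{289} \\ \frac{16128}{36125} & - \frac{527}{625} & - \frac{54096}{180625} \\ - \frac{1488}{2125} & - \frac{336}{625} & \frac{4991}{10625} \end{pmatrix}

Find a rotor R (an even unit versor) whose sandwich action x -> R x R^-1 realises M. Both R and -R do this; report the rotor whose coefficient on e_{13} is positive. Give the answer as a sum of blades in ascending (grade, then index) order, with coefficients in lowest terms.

Method: write R = a + b12*e_{12} + b13*e_{13} + b23*e_{23} with a^2 + b12^2 + b13^2 + b23^2 = 1 (so R^-1 = ~R). Expanding the columns R e_j ~R gives tr M = 4a^2 - 1 and, from the antisymmetric part, M21 - M12 = -4a*b12, M13 - M31 = 4a*b13, M32 - M23 = -4a*b23.
Here tr M = -\frac{168081}{180625}, so a^2 = (1 + tr M)/4 = \frac{3136}{180625} and a = ±\frac{56}{425}. Taking a = \frac{56}{425}: M21 - M12 = \frac{16128}{36125}, M13 - M31 = -\frac{4704}{36125}, M32 - M23 = -\frac{43008}{180625}, giving b12 = -\frac{72}{85}, b13 = -\frac{21}{85}, b23 = \frac{192}{425}, i.e. R = \frac{56}{425} - \frac{72}{85} e_{12} - \frac{21}{85} e_{13} + \frac{192}{425} e_{23}.
Its e_{13} coefficient is negative, so report the other preimage -R.
Answer: -\frac{56}{425} + \frac{72}{85} e_{12} + \frac{21}{85} e_{13} - \frac{192}{425} e_{23}. Key observation: the double cover Spin(3) -> SO(3) sends R and -R to the same matrix (trace -\frac{168081}{180625} here), so the stated sign of the e_{13} coefficient is what selects one sheet.


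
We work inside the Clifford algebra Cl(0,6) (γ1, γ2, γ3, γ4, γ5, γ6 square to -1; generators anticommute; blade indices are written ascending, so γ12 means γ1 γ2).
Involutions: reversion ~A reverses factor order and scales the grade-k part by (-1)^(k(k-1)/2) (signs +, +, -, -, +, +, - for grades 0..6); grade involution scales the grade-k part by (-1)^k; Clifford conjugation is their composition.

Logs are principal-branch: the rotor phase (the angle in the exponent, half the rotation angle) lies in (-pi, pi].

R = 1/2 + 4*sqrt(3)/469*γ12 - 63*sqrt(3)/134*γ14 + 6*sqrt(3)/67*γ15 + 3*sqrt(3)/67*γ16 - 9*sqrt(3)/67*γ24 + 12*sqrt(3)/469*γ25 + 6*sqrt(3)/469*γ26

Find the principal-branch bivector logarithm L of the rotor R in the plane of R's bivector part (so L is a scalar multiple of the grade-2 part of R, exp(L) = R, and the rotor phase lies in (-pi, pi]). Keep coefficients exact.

The scalar part of R is 1/2, so the principal-branch rotor phase is pinned; divide the bivector part by its sine to get the unit plane — L is the phase times that plane.
Concretely: cos(phase) = 1/2 gives phase = ±pi/3, and since phase/sin(phase) is even the sign is immaterial: L = (phase/sin(phase)) * <R>_2 = (2*sqrt(3)*pi/9) * <R>_2.
Answer: 8*pi/1407*γ12 - 21*pi/67*γ14 + 4*pi/67*γ15 + 2*pi/67*γ16 - 6*pi/67*γ24 + 8*pi/469*γ25 + 4*pi/469*γ26


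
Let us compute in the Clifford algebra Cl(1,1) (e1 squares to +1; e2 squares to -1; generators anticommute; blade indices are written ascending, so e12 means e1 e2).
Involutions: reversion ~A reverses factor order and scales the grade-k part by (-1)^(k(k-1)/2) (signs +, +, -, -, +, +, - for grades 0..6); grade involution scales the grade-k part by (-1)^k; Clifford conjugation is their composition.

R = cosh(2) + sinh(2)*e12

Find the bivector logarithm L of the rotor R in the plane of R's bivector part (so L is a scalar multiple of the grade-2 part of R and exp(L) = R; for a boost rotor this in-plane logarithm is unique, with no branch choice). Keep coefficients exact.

The scalar part of R is cosh(2), which fixes the rapidity magnitude through cosh (cosh is even, so it cannot fix the sign — the bivector part carries that); dividing the bivector part by sinh of the rapidity gives the plane, and L = rapidity * plane, where the joint sign ambiguity of (rapidity, plane) cancels in the product.
Concretely: cosh(rapidity) = cosh(2) gives rapidity = ±2, and since rapidity/sinh(rapidity) is even the sign is immaterial: L = (rapidity/sinh(rapidity)) * <R>_2 = (2/sinh(2)) * <R>_2.
Answer: 2*e12


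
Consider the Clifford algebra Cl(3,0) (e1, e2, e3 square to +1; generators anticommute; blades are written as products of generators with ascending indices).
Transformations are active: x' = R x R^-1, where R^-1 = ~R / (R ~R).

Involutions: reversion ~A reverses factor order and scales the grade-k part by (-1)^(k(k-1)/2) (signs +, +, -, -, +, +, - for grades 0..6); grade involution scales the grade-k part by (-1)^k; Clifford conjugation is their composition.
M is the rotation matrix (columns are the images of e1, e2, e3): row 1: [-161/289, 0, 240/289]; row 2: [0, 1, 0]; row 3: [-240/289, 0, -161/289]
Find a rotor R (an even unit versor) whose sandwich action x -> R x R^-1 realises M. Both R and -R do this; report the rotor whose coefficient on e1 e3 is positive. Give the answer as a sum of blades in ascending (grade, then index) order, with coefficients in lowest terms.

Method: write R = a + b12*e1 e2 + b13*e1 e3 + b23*e2 e3 with a^2 + b12^2 + b13^2 + b23^2 = 1 (so R^-1 = ~R). Expanding the columns R e_j ~R gives tr M = 4a^2 - 1 and, from the antisymmetric part, M21 - M12 = -4a*b12, M13 - M31 = 4a*b13, M32 - M23 = -4a*b23.
Here tr M = -33/289, so a^2 = (1 + tr M)/4 = 64/289 and a = ±8/17. Taking a = 8/17: M21 - M12 = 0, M13 - M31 = 480/289, M32 - M23 = 0, giving b12 = 0, b13 = 15/17, b23 = 0, i.e. R = 8/17 + 15/17*e1 e3.
Its e1 e3 coefficient is already positive.
Answer: 8/17 + 15/17*e1 e3. Note: both R and -R realise this M (trace -33/289); the covering map identifies them, and the e1 e3-coefficient sign is the tie-breaker.


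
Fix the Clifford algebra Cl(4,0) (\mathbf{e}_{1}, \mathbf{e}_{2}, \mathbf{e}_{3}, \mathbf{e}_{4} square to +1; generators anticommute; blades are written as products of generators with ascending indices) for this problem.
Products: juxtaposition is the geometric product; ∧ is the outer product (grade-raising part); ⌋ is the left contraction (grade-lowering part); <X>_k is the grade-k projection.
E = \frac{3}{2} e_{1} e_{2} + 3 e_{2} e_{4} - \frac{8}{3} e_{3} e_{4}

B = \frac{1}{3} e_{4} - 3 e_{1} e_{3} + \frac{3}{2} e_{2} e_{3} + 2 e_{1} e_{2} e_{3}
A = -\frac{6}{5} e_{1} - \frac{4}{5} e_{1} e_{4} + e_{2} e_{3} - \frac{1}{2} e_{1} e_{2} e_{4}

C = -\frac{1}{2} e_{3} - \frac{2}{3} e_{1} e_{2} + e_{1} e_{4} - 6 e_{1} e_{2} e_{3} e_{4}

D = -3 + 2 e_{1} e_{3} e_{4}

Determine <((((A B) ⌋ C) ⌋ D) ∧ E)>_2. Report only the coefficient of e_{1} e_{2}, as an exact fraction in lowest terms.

step 1: -\frac{3}{2} - \frac{34}{15} e_{1} + \frac{18}{5} e_{3} - \frac{19}{6} e_{1} e_{2} - \frac{2}{5} e_{1} e_{4} - \frac{12}{5} e_{2} e_{3} + \frac{7}{5} e_{3} e_{4} - \frac{9}{5} e_{1} e_{2} e_{3} - \frac{3}{4} e_{1} e_{3} e_{4} + \frac{13}{30} e_{2} e_{3} e_{4} - \frac{6}{5} e_{1} e_{2} e_{3} e_{4}
step 2: \frac{166}{45} - \frac{13}{5} e_{1} - \frac{269}{90} e_{2} + \frac{3}{4} e_{3} - \frac{196}{15} e_{4} + \frac{47}{5} e_{1} e_{2} - \frac{159}{10} e_{1} e_{4} - \frac{12}{5} e_{2} e_{3} - 19 e_{3} e_{4} - \frac{108}{5} e_{1} e_{2} e_{4} + \frac{68}{5} e_{2} e_{3} e_{4} + 9 e_{1} e_{2} e_{3} e_{4}
step 3: -\frac{166}{15} + 38 e_{1} - \frac{159}{5} e_{3} - \frac{392}{15} e_{1} e_{3} - \frac{3}{2} e_{1} e_{4} - \frac{26}{5} e_{3} e_{4} + \frac{332}{45} e_{1} e_{3} e_{4}
step 4: -\frac{83}{5} e_{1} e_{2} - \frac{166}{5} e_{2} e_{4} + \frac{1328}{45} e_{3} e_{4} - \frac{477}{10} e_{1} e_{2} e_{3} + 114 e_{1} e_{2} e_{4} - \frac{304}{3} e_{1} e_{3} e_{4} + \frac{477}{5} e_{2} e_{3} e_{4} + \frac{353}{5} e_{1} e_{2} e_{3} e_{4}
step 5: -\frac{83}{5} e_{1} e_{2} - \frac{166}{5} e_{2} e_{4} + \frac{1328}{45} e_{3} e_{4}
Answer: -\frac{83}{5}


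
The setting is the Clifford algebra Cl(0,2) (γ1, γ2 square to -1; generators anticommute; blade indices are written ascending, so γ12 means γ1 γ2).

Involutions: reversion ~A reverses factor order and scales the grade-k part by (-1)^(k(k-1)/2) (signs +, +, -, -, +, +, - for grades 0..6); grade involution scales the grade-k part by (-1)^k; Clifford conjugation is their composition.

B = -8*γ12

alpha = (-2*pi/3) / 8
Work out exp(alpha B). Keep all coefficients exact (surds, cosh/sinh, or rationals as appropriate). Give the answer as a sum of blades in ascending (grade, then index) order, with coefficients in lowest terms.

B^2 = (-8)^2*(γ12)^2 = 64*(-1) = -64 (a basis 2-blade squares to minus the product of its generators' squares).
B^2 = -64 — the negative square puts this in the circular regime; l = 8, alpha*l = -2*pi/3, so exp(alpha B) = cos(-2*pi/3) + (sin(-2*pi/3)/8)*B = -1/2 + (-sqrt(3)/16)*B.
Answer: -1/2 + sqrt(3)/2*γ12


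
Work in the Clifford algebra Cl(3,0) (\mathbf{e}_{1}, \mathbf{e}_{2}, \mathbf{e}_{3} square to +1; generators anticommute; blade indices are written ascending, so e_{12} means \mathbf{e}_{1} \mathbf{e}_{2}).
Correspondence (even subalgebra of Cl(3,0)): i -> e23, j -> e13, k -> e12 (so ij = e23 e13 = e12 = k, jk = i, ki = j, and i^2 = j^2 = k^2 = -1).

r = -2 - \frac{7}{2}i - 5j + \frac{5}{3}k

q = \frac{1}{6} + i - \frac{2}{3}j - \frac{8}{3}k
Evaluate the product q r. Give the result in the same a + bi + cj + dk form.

In blades: q = \frac{1}{6} - \frac{8}{3} e_{12} - \frac{2}{3} e_{13} + e_{23}, r = -2 + \frac{5}{3} e_{12} - 5 e_{13} - \frac{7}{2} e_{23}.
Distribute q over r term by term (generator squares from the signature, products reordered to ascending indices): (\frac{1}{6})*r = -\frac{1}{3} + \frac{5}{18} e_{12} - \frac{5}{6} e_{13} - \frac{7}{12} e_{23}; (-\frac{8}{3} e_{12})*r = \frac{40}{9} + \frac{16}{3} e_{12} + \frac{28}{3} e_{13} - \frac{40}{3} e_{23}; (-\frac{2}{3} e_{13})*r = -\frac{10}{3} - \frac{7}{3} e_{12} + \frac{4}{3} e_{13} - \frac{10}{9} e_{23}; (e_{23})*r = \frac{7}{2} - 5 e_{12} - \frac{5}{3} e_{13} - 2 e_{23}.
Sum: \frac{77}{18} - \frac{31}{18} e_{12} + \frac{49}{6} e_{13} - \frac{613}{36} e_{23}; translating back through the correspondence:
Answer: \frac{77}{18} - \frac{613}{36}i + \frac{49}{6}j - \frac{31}{18}k


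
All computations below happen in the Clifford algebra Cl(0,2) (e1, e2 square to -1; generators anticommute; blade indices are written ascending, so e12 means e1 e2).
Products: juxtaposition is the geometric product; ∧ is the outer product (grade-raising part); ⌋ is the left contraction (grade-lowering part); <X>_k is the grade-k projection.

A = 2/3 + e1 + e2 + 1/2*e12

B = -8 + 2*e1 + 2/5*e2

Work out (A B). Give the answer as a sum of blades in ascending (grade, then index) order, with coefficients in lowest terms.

step 1: -116/15 - 103/15*e1 - 101/15*e2 - 28/5*e12
Answer: -116/15 - 103/15*e1 - 101/15*e2 - 28/5*e12


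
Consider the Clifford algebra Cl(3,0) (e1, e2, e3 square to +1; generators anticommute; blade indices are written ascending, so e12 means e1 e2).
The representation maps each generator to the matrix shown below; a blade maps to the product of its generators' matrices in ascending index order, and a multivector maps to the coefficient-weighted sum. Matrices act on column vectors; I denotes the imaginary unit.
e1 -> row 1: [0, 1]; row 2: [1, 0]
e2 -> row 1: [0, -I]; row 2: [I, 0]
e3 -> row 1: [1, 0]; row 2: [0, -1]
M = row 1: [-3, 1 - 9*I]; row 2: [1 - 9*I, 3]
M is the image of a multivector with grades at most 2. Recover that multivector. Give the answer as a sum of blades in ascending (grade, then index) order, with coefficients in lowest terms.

Method: 1, rho(e1), rho(e2), rho(e3) form a trace-orthogonal basis of the 2x2 complex matrices (tr(X Y) = 2 if X = Y, else 0), so M = m0*1 + m1*rho(e1) + m2*rho(e2) + m3*rho(e3) with m0 = tr(M)/2 = 0, m1 = tr(M rho(e1))/2 = 1 - 9*I, m2 = tr(M rho(e2))/2 = 0, m3 = tr(M rho(e3))/2 = -3.
Multiplying table entries, the bivector images are rho(e12) = I*rho(e3), rho(e13) = -I*rho(e2), rho(e23) = I*rho(e1); with real blade coefficients the real parts of m0..m3 are the coefficients of 1, e1, e2, e3 and the imaginary parts give the bivectors (e23: Im m1, e13: -Im m2, e12: Im m3).
Answer: e1 - 3*e3 - 9*e23


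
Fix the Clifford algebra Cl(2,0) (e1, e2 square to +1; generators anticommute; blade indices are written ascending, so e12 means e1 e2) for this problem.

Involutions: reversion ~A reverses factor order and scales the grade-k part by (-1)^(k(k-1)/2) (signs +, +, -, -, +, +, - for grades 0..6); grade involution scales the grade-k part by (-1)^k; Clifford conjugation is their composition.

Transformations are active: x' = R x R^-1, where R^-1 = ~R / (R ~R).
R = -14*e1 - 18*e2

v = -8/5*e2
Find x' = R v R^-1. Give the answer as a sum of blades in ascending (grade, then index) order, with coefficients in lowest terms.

~R = -14*e1 - 18*e2, and R ~R = 520, so R^-1 = ~R / (520).
R v = 144/5 + 112/5*e12
Answer: -504/325*e1 - 128/325*e2


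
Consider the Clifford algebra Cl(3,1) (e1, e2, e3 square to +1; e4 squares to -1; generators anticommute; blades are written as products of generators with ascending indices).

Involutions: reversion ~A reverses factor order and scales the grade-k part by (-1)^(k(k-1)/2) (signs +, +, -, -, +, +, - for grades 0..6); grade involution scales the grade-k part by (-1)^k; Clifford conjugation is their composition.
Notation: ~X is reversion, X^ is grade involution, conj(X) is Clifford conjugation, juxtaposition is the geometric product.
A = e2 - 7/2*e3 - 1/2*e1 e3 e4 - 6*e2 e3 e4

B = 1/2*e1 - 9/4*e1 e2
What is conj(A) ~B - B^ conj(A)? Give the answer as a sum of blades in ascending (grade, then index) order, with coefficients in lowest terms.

first term: 9/4*e1 + 1/2*e1 e2 - 7/4*e1 e3 - 1/4*e3 e4 + 63/8*e1 e2 e3 + 27/2*e1 e3 e4 - 9/8*e2 e3 e4 + 3*e1 e2 e3 e4
second term: 9/4*e1 + 1/2*e1 e2 - 7/4*e1 e3 + 1/4*e3 e4 - 63/8*e1 e2 e3 + 27/2*e1 e3 e4 - 9/8*e2 e3 e4 + 3*e1 e2 e3 e4
Answer: -1/2*e3 e4 + 63/4*e1 e2 e3


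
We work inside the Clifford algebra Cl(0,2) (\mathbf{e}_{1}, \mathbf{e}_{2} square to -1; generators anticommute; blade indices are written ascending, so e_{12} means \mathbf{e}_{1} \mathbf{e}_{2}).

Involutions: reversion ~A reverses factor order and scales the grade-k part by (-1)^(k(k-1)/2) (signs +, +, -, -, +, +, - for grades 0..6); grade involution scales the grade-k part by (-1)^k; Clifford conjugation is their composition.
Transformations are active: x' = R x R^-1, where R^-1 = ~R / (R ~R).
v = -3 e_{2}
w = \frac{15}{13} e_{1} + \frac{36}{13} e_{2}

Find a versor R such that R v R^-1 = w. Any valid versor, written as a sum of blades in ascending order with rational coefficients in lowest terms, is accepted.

Since q(v) = q(w) = -9, the sum R = v + w = \frac{15}{13} e_{1} - \frac{3}{13} e_{2} does the job whenever invertible.
Answer: \frac{15}{13} e_{1} - \frac{3}{13} e_{2}


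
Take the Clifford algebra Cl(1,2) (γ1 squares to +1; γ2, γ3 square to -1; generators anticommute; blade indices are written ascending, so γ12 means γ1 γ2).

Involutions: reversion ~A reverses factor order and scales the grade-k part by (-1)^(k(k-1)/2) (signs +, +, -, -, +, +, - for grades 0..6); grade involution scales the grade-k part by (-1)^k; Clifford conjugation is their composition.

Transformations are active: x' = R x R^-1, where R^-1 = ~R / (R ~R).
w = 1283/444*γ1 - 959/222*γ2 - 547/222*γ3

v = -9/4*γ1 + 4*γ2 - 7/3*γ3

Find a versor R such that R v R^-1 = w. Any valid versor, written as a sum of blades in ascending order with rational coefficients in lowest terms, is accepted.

Take R = v + w = 71/111*γ1 - 71/222*γ2 - 355/74*γ3. Because q(v) = q(w) = -2359/144, conjugation by R sends v exactly to w.
Answer: 71/111*γ1 - 71/222*γ2 - 355/74*γ3


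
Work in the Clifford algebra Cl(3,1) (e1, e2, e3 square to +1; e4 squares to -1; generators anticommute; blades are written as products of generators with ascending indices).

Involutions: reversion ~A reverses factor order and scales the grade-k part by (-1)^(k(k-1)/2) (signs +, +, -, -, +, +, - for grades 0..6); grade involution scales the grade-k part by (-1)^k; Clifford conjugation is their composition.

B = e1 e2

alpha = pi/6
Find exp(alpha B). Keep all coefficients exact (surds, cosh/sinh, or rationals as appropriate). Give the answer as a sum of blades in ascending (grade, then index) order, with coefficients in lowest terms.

B^2 = (1)^2*(e1 e2)^2 = 1*(-1) = -1 (a basis 2-blade squares to minus the product of its generators' squares).
B^2 = -1 — circular case — the even/odd split gives cos and sin: l = 1, alpha*l = pi/6, so exp(alpha B) = cos(pi/6) + (sin(pi/6)/1)*B = sqrt(3)/2 + (1/2)*B.
Answer: sqrt(3)/2 + 1/2*e1 e2


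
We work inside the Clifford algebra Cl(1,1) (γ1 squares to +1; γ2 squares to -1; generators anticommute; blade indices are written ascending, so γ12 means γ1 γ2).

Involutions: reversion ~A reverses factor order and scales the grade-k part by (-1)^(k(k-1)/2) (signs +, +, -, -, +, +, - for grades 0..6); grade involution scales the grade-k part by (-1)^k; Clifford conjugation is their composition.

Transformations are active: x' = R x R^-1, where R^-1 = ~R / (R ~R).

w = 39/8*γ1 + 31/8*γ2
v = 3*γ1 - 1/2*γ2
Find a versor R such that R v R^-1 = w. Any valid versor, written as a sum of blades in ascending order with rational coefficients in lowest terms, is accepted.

R = v + w = 63/8*γ1 + 27/8*γ2 works: the equal norms (35/4) guarantee its sandwich swaps v into w.
Answer: 63/8*γ1 + 27/8*γ2


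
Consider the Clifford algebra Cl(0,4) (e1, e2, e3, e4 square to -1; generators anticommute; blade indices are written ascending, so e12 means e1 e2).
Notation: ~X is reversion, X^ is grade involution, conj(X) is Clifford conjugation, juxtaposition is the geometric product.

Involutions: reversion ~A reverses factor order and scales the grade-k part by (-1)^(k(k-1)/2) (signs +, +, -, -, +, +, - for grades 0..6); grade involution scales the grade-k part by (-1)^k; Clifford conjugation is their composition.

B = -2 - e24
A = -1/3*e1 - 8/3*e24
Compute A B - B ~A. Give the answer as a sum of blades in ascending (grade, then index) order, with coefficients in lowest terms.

first term: -8/3 + 2/3*e1 + 16/3*e24 + 1/3*e124
second term: 8/3 + 2/3*e1 - 16/3*e24 + 1/3*e124
Answer: -16/3 + 32/3*e24


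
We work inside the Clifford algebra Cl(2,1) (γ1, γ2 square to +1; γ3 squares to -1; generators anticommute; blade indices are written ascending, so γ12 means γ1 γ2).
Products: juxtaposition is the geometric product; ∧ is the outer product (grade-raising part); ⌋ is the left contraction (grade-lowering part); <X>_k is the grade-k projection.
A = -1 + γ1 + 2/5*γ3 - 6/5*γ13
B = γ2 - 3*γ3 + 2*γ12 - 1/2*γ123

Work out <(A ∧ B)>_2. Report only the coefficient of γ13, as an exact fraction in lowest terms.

step 1: -γ2 + 3*γ3 - γ12 - 3*γ13 - 2/5*γ23 + 5/2*γ123
step 2: -γ12 - 3*γ13 - 2/5*γ23
Answer: -3


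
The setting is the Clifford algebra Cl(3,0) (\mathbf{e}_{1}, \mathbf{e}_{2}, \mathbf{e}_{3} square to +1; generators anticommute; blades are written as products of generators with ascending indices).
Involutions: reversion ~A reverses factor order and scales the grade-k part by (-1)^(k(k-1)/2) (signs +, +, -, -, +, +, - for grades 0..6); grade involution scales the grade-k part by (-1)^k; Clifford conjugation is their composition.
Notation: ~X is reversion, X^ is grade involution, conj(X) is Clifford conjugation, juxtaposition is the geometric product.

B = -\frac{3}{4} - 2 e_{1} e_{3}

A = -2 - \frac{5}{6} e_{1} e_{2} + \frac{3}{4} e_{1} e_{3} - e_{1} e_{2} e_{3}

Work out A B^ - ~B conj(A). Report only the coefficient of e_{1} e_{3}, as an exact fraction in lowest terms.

first term: 3 + 2 e_{2} + \frac{5}{8} e_{1} e_{2} + \frac{55}{16} e_{1} e_{3} - \frac{5}{3} e_{2} e_{3} + \frac{3}{4} e_{1} e_{2} e_{3}
second term: 3 - 2 e_{2} - \frac{5}{8} e_{1} e_{2} - \frac{55}{16} e_{1} e_{3} + \frac{5}{3} e_{2} e_{3} + \frac{3}{4} e_{1} e_{2} e_{3}
Answer: \frac{55}{8}
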